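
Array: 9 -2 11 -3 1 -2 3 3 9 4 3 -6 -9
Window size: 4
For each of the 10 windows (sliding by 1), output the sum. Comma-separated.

15, 7, 7, -1, 5, 13, 19, 19, 10, -8

Sliding a size-4 window across the 13 values:
[9, -2, 11, -3] → sum 15
[-2, 11, -3, 1] → sum 7
[11, -3, 1, -2] → sum 7
[-3, 1, -2, 3] → sum -1
[1, -2, 3, 3] → sum 5
[-2, 3, 3, 9] → sum 13
[3, 3, 9, 4] → sum 19
[3, 9, 4, 3] → sum 19
[9, 4, 3, -6] → sum 10
[4, 3, -6, -9] → sum -8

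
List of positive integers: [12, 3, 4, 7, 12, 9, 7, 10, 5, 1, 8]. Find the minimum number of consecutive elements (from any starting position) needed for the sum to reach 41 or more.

add 12: running sum 12 < 41
add 3: running sum 15 < 41
add 4: running sum 19 < 41
add 7: running sum 26 < 41
add 12: running sum 38 < 41
end 5: [12, 3, 4, 7, 12, 9] sum 47, len 6
end 6: [3, 4, 7, 12, 9, 7] sum 42, len 6
end 7: [7, 12, 9, 7, 10] sum 45, len 5
end 8: [12, 9, 7, 10, 5] sum 43, len 5
end 9: [12, 9, 7, 10, 5, 1] sum 44, len 6
end 10: [12, 9, 7, 10, 5, 1, 8] sum 52, len 7
Shortest qualifying length: 5.

5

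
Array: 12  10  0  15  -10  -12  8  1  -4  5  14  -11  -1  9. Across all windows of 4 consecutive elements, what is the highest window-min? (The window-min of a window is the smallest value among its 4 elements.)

0

12 10 0 15 → min 0
10 0 15 -10 → min -10
0 15 -10 -12 → min -12
15 -10 -12 8 → min -12
-10 -12 8 1 → min -12
-12 8 1 -4 → min -12
8 1 -4 5 → min -4
1 -4 5 14 → min -4
-4 5 14 -11 → min -11
5 14 -11 -1 → min -11
14 -11 -1 9 → min -11
Highest of these is 0.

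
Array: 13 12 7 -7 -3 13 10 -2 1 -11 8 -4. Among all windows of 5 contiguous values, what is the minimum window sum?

[13, 12, 7, -7, -3] → sum 22
[12, 7, -7, -3, 13] → sum 22
[7, -7, -3, 13, 10] → sum 20
[-7, -3, 13, 10, -2] → sum 11
[-3, 13, 10, -2, 1] → sum 19
[13, 10, -2, 1, -11] → sum 11
[10, -2, 1, -11, 8] → sum 6
[-2, 1, -11, 8, -4] → sum -8
Minimum of these is -8.

-8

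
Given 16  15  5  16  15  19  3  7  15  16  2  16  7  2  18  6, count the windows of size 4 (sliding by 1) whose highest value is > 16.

6

[16, 15, 5, 16] → max 16
[15, 5, 16, 15] → max 16
[5, 16, 15, 19] → max 19  > 16 ✓
[16, 15, 19, 3] → max 19  > 16 ✓
[15, 19, 3, 7] → max 19  > 16 ✓
[19, 3, 7, 15] → max 19  > 16 ✓
[3, 7, 15, 16] → max 16
[7, 15, 16, 2] → max 16
[15, 16, 2, 16] → max 16
[16, 2, 16, 7] → max 16
[2, 16, 7, 2] → max 16
[16, 7, 2, 18] → max 18  > 16 ✓
[7, 2, 18, 6] → max 18  > 16 ✓
6 windows satisfy the condition.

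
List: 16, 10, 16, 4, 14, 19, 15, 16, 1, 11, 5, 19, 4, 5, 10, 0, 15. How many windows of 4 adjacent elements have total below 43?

(16, 10, 16, 4) → sum 46
(10, 16, 4, 14) → sum 44
(16, 4, 14, 19) → sum 53
(4, 14, 19, 15) → sum 52
(14, 19, 15, 16) → sum 64
(19, 15, 16, 1) → sum 51
(15, 16, 1, 11) → sum 43
(16, 1, 11, 5) → sum 33  < 43 ✓
(1, 11, 5, 19) → sum 36  < 43 ✓
(11, 5, 19, 4) → sum 39  < 43 ✓
(5, 19, 4, 5) → sum 33  < 43 ✓
(19, 4, 5, 10) → sum 38  < 43 ✓
(4, 5, 10, 0) → sum 19  < 43 ✓
(5, 10, 0, 15) → sum 30  < 43 ✓
7 windows satisfy the condition.

7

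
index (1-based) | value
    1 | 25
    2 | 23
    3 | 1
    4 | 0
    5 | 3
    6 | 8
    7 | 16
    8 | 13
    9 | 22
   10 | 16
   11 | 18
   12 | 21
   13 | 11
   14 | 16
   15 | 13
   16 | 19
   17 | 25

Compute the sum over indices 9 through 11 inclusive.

56

Elements at indices 9..11: 22, 16, 18
sum(22, 16, 18) = 56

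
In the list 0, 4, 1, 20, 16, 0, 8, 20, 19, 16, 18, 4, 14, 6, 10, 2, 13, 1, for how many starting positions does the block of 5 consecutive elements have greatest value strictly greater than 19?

(0, 4, 1, 20, 16) → max 20  > 19 ✓
(4, 1, 20, 16, 0) → max 20  > 19 ✓
(1, 20, 16, 0, 8) → max 20  > 19 ✓
(20, 16, 0, 8, 20) → max 20  > 19 ✓
(16, 0, 8, 20, 19) → max 20  > 19 ✓
(0, 8, 20, 19, 16) → max 20  > 19 ✓
(8, 20, 19, 16, 18) → max 20  > 19 ✓
(20, 19, 16, 18, 4) → max 20  > 19 ✓
(19, 16, 18, 4, 14) → max 19
(16, 18, 4, 14, 6) → max 18
(18, 4, 14, 6, 10) → max 18
(4, 14, 6, 10, 2) → max 14
(14, 6, 10, 2, 13) → max 14
(6, 10, 2, 13, 1) → max 13
8 windows satisfy the condition.

8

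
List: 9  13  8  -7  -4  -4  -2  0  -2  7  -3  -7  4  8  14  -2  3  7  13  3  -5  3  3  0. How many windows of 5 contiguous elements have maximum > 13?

(9, 13, 8, -7, -4) → max 13
(13, 8, -7, -4, -4) → max 13
(8, -7, -4, -4, -2) → max 8
(-7, -4, -4, -2, 0) → max 0
(-4, -4, -2, 0, -2) → max 0
(-4, -2, 0, -2, 7) → max 7
(-2, 0, -2, 7, -3) → max 7
(0, -2, 7, -3, -7) → max 7
(-2, 7, -3, -7, 4) → max 7
(7, -3, -7, 4, 8) → max 8
(-3, -7, 4, 8, 14) → max 14  > 13 ✓
(-7, 4, 8, 14, -2) → max 14  > 13 ✓
(4, 8, 14, -2, 3) → max 14  > 13 ✓
(8, 14, -2, 3, 7) → max 14  > 13 ✓
(14, -2, 3, 7, 13) → max 14  > 13 ✓
(-2, 3, 7, 13, 3) → max 13
(3, 7, 13, 3, -5) → max 13
(7, 13, 3, -5, 3) → max 13
(13, 3, -5, 3, 3) → max 13
(3, -5, 3, 3, 0) → max 3
5 windows satisfy the condition.

5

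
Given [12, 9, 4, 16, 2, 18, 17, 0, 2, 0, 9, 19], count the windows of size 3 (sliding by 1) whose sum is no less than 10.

(12, 9, 4) → sum 25  ≥ 10 ✓
(9, 4, 16) → sum 29  ≥ 10 ✓
(4, 16, 2) → sum 22  ≥ 10 ✓
(16, 2, 18) → sum 36  ≥ 10 ✓
(2, 18, 17) → sum 37  ≥ 10 ✓
(18, 17, 0) → sum 35  ≥ 10 ✓
(17, 0, 2) → sum 19  ≥ 10 ✓
(0, 2, 0) → sum 2
(2, 0, 9) → sum 11  ≥ 10 ✓
(0, 9, 19) → sum 28  ≥ 10 ✓
9 windows satisfy the condition.

9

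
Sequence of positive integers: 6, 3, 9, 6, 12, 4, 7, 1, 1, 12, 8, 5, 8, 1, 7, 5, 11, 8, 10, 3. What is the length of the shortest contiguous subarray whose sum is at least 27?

add 6: running sum 6 < 27
add 3: running sum 9 < 27
add 9: running sum 18 < 27
add 6: running sum 24 < 27
end 4: [9, 6, 12] sum 27, len 3
end 5: [9, 6, 12, 4] sum 31, len 4
end 6: [6, 12, 4, 7] sum 29, len 4
end 7: [6, 12, 4, 7, 1] sum 30, len 5
end 8: [6, 12, 4, 7, 1, 1] sum 31, len 6
end 9: [12, 4, 7, 1, 1, 12] sum 37, len 6
end 10: [7, 1, 1, 12, 8] sum 29, len 5
end 11: [1, 1, 12, 8, 5] sum 27, len 5
end 12: [12, 8, 5, 8] sum 33, len 4
end 13: [12, 8, 5, 8, 1] sum 34, len 5
end 14: [8, 5, 8, 1, 7] sum 29, len 5
end 15: [8, 5, 8, 1, 7, 5] sum 34, len 6
end 16: [8, 1, 7, 5, 11] sum 32, len 5
end 17: [7, 5, 11, 8] sum 31, len 4
end 18: [11, 8, 10] sum 29, len 3
end 19: [11, 8, 10, 3] sum 32, len 4
Shortest qualifying length: 3.

3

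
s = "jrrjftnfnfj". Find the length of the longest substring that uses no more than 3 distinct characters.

add j: window [j] (1 distinct), len 1
add r: window [j, r] (2 distinct), len 2
add r: window [j, r, r] (2 distinct), len 3
add j: window [j, r, r, j] (2 distinct), len 4
add f: window [j, r, r, j, f] (3 distinct), len 5
add t: window [j, f, t] (3 distinct), len 3
add n: window [f, t, n] (3 distinct), len 3
add f: window [f, t, n, f] (3 distinct), len 4
add n: window [f, t, n, f, n] (3 distinct), len 5
add f: window [f, t, n, f, n, f] (3 distinct), len 6
add j: window [n, f, n, f, j] (3 distinct), len 5
Longest length with ≤3 distinct: 6.

6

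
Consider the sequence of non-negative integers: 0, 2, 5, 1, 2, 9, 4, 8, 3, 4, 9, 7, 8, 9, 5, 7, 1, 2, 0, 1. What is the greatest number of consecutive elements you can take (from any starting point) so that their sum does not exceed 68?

14

Extend to the right; shrink from the left whenever the sum exceeds 68:
→ 0: sum 0, len 1
→ 2: sum 2, len 2
→ 5: sum 7, len 3
→ 1: sum 8, len 4
→ 2: sum 10, len 5
→ 9: sum 19, len 6
→ 4: sum 23, len 7
→ 8: sum 31, len 8
→ 3: sum 34, len 9
→ 4: sum 38, len 10
→ 9: sum 47, len 11
→ 7: sum 54, len 12
→ 8: sum 62, len 13
→ 9 (dropped 0, 2, 5): sum 64, len 11
→ 5 (dropped 1): sum 68, len 11
→ 7 (dropped 2, 9): sum 64, len 10
→ 1: sum 65, len 11
→ 2: sum 67, len 12
→ 0: sum 67, len 13
→ 1: sum 68, len 14
Longest length seen: 14.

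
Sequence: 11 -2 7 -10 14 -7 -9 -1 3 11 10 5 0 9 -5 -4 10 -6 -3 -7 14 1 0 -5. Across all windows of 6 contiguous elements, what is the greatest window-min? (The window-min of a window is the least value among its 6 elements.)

11 -2 7 -10 14 -7 → min -10
-2 7 -10 14 -7 -9 → min -10
7 -10 14 -7 -9 -1 → min -10
-10 14 -7 -9 -1 3 → min -10
14 -7 -9 -1 3 11 → min -9
-7 -9 -1 3 11 10 → min -9
-9 -1 3 11 10 5 → min -9
-1 3 11 10 5 0 → min -1
3 11 10 5 0 9 → min 0
11 10 5 0 9 -5 → min -5
10 5 0 9 -5 -4 → min -5
5 0 9 -5 -4 10 → min -5
0 9 -5 -4 10 -6 → min -6
9 -5 -4 10 -6 -3 → min -6
-5 -4 10 -6 -3 -7 → min -7
-4 10 -6 -3 -7 14 → min -7
10 -6 -3 -7 14 1 → min -7
-6 -3 -7 14 1 0 → min -7
-3 -7 14 1 0 -5 → min -7
Greatest of these is 0.

0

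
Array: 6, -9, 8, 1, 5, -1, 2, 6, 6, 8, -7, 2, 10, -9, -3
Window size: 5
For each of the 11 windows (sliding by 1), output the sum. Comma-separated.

6 -9 8 1 5 → sum 11
-9 8 1 5 -1 → sum 4
8 1 5 -1 2 → sum 15
1 5 -1 2 6 → sum 13
5 -1 2 6 6 → sum 18
-1 2 6 6 8 → sum 21
2 6 6 8 -7 → sum 15
6 6 8 -7 2 → sum 15
6 8 -7 2 10 → sum 19
8 -7 2 10 -9 → sum 4
-7 2 10 -9 -3 → sum -7

11, 4, 15, 13, 18, 21, 15, 15, 19, 4, -7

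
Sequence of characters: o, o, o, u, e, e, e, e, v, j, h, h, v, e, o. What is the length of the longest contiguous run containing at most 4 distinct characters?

add o: window [o] (1 distinct), len 1
add o: window [o, o] (1 distinct), len 2
add o: window [o, o, o] (1 distinct), len 3
add u: window [o, o, o, u] (2 distinct), len 4
add e: window [o, o, o, u, e] (3 distinct), len 5
add e: window [o, o, o, u, e, e] (3 distinct), len 6
add e: window [o, o, o, u, e, e, e] (3 distinct), len 7
add e: window [o, o, o, u, e, e, e, e] (3 distinct), len 8
add v: window [o, o, o, u, e, e, e, e, v] (4 distinct), len 9
add j: window [u, e, e, e, e, v, j] (4 distinct), len 7
add h: window [e, e, e, e, v, j, h] (4 distinct), len 7
add h: window [e, e, e, e, v, j, h, h] (4 distinct), len 8
add v: window [e, e, e, e, v, j, h, h, v] (4 distinct), len 9
add e: window [e, e, e, e, v, j, h, h, v, e] (4 distinct), len 10
add o: window [h, h, v, e, o] (4 distinct), len 5
Longest length with ≤4 distinct: 10.

10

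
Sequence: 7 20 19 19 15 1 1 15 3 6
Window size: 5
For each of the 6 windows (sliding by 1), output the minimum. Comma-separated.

7, 1, 1, 1, 1, 1

[7, 20, 19, 19, 15] → min 7
[20, 19, 19, 15, 1] → min 1
[19, 19, 15, 1, 1] → min 1
[19, 15, 1, 1, 15] → min 1
[15, 1, 1, 15, 3] → min 1
[1, 1, 15, 3, 6] → min 1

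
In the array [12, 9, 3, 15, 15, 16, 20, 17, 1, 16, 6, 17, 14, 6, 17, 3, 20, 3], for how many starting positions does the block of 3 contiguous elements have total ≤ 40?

13

[12, 9, 3] → sum 24  ≤ 40 ✓
[9, 3, 15] → sum 27  ≤ 40 ✓
[3, 15, 15] → sum 33  ≤ 40 ✓
[15, 15, 16] → sum 46
[15, 16, 20] → sum 51
[16, 20, 17] → sum 53
[20, 17, 1] → sum 38  ≤ 40 ✓
[17, 1, 16] → sum 34  ≤ 40 ✓
[1, 16, 6] → sum 23  ≤ 40 ✓
[16, 6, 17] → sum 39  ≤ 40 ✓
[6, 17, 14] → sum 37  ≤ 40 ✓
[17, 14, 6] → sum 37  ≤ 40 ✓
[14, 6, 17] → sum 37  ≤ 40 ✓
[6, 17, 3] → sum 26  ≤ 40 ✓
[17, 3, 20] → sum 40  ≤ 40 ✓
[3, 20, 3] → sum 26  ≤ 40 ✓
13 windows satisfy the condition.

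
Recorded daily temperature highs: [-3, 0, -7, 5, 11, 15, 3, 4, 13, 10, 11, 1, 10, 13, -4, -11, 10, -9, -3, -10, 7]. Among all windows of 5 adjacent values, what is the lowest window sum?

-3 0 -7 5 11 → sum 6
0 -7 5 11 15 → sum 24
-7 5 11 15 3 → sum 27
5 11 15 3 4 → sum 38
11 15 3 4 13 → sum 46
15 3 4 13 10 → sum 45
3 4 13 10 11 → sum 41
4 13 10 11 1 → sum 39
13 10 11 1 10 → sum 45
10 11 1 10 13 → sum 45
11 1 10 13 -4 → sum 31
1 10 13 -4 -11 → sum 9
10 13 -4 -11 10 → sum 18
13 -4 -11 10 -9 → sum -1
-4 -11 10 -9 -3 → sum -17
-11 10 -9 -3 -10 → sum -23
10 -9 -3 -10 7 → sum -5
Lowest of these is -23.

-23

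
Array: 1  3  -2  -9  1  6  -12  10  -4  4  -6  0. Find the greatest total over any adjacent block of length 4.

5

Each size-4 window and its sum:
1 3 -2 -9 → sum -7
3 -2 -9 1 → sum -7
-2 -9 1 6 → sum -4
-9 1 6 -12 → sum -14
1 6 -12 10 → sum 5
6 -12 10 -4 → sum 0
-12 10 -4 4 → sum -2
10 -4 4 -6 → sum 4
-4 4 -6 0 → sum -6
Greatest of these is 5.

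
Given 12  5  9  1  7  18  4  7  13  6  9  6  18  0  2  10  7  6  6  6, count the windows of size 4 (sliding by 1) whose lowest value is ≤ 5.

12

(12, 5, 9, 1) → min 1  ≤ 5 ✓
(5, 9, 1, 7) → min 1  ≤ 5 ✓
(9, 1, 7, 18) → min 1  ≤ 5 ✓
(1, 7, 18, 4) → min 1  ≤ 5 ✓
(7, 18, 4, 7) → min 4  ≤ 5 ✓
(18, 4, 7, 13) → min 4  ≤ 5 ✓
(4, 7, 13, 6) → min 4  ≤ 5 ✓
(7, 13, 6, 9) → min 6
(13, 6, 9, 6) → min 6
(6, 9, 6, 18) → min 6
(9, 6, 18, 0) → min 0  ≤ 5 ✓
(6, 18, 0, 2) → min 0  ≤ 5 ✓
(18, 0, 2, 10) → min 0  ≤ 5 ✓
(0, 2, 10, 7) → min 0  ≤ 5 ✓
(2, 10, 7, 6) → min 2  ≤ 5 ✓
(10, 7, 6, 6) → min 6
(7, 6, 6, 6) → min 6
12 windows satisfy the condition.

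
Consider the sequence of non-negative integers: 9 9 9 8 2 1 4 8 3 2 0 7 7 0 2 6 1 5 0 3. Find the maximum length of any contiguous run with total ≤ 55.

16

[9] sum 9 len 1
[9, 9] sum 18 len 2
[9, 9, 9] sum 27 len 3
[9, 9, 9, 8] sum 35 len 4
[9, 9, 9, 8, 2] sum 37 len 5
[9, 9, 9, 8, 2, 1] sum 38 len 6
[9, 9, 9, 8, 2, 1, 4] sum 42 len 7
[9, 9, 9, 8, 2, 1, 4, 8] sum 50 len 8
[9, 9, 9, 8, 2, 1, 4, 8, 3] sum 53 len 9
[9, 9, 9, 8, 2, 1, 4, 8, 3, 2] sum 55 len 10
[9, 9, 9, 8, 2, 1, 4, 8, 3, 2, 0] sum 55 len 11
[9, 9, 8, 2, 1, 4, 8, 3, 2, 0, 7] sum 53 len 11
[9, 8, 2, 1, 4, 8, 3, 2, 0, 7, 7] sum 51 len 11
[9, 8, 2, 1, 4, 8, 3, 2, 0, 7, 7, 0] sum 51 len 12
[9, 8, 2, 1, 4, 8, 3, 2, 0, 7, 7, 0, 2] sum 53 len 13
[8, 2, 1, 4, 8, 3, 2, 0, 7, 7, 0, 2, 6] sum 50 len 13
[8, 2, 1, 4, 8, 3, 2, 0, 7, 7, 0, 2, 6, 1] sum 51 len 14
[2, 1, 4, 8, 3, 2, 0, 7, 7, 0, 2, 6, 1, 5] sum 48 len 14
[2, 1, 4, 8, 3, 2, 0, 7, 7, 0, 2, 6, 1, 5, 0] sum 48 len 15
[2, 1, 4, 8, 3, 2, 0, 7, 7, 0, 2, 6, 1, 5, 0, 3] sum 51 len 16
Longest length seen: 16.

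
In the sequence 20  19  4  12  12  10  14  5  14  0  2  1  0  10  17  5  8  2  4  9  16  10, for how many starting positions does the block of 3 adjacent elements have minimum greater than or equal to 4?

(20, 19, 4) → min 4  ≥ 4 ✓
(19, 4, 12) → min 4  ≥ 4 ✓
(4, 12, 12) → min 4  ≥ 4 ✓
(12, 12, 10) → min 10  ≥ 4 ✓
(12, 10, 14) → min 10  ≥ 4 ✓
(10, 14, 5) → min 5  ≥ 4 ✓
(14, 5, 14) → min 5  ≥ 4 ✓
(5, 14, 0) → min 0
(14, 0, 2) → min 0
(0, 2, 1) → min 0
(2, 1, 0) → min 0
(1, 0, 10) → min 0
(0, 10, 17) → min 0
(10, 17, 5) → min 5  ≥ 4 ✓
(17, 5, 8) → min 5  ≥ 4 ✓
(5, 8, 2) → min 2
(8, 2, 4) → min 2
(2, 4, 9) → min 2
(4, 9, 16) → min 4  ≥ 4 ✓
(9, 16, 10) → min 9  ≥ 4 ✓
11 windows satisfy the condition.

11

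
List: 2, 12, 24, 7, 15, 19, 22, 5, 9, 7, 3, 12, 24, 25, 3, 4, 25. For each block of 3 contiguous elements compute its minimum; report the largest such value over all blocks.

2 12 24 → min 2
12 24 7 → min 7
24 7 15 → min 7
7 15 19 → min 7
15 19 22 → min 15
19 22 5 → min 5
22 5 9 → min 5
5 9 7 → min 5
9 7 3 → min 3
7 3 12 → min 3
3 12 24 → min 3
12 24 25 → min 12
24 25 3 → min 3
25 3 4 → min 3
3 4 25 → min 3
Largest of these is 15.

15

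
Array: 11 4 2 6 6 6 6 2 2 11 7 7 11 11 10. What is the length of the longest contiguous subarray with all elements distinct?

add 11: [11] len 1
add 4: [11, 4] len 2
add 2: [11, 4, 2] len 3
add 6: [11, 4, 2, 6] len 4
add 6 (repeat 6, move left end past it): [6] len 1
add 6 (repeat 6, move left end past it): [6] len 1
add 6 (repeat 6, move left end past it): [6] len 1
add 2: [6, 2] len 2
add 2 (repeat 2, move left end past it): [2] len 1
add 11: [2, 11] len 2
add 7: [2, 11, 7] len 3
add 7 (repeat 7, move left end past it): [7] len 1
add 11: [7, 11] len 2
add 11 (repeat 11, move left end past it): [11] len 1
add 10: [11, 10] len 2
Longest all-distinct length: 4.

4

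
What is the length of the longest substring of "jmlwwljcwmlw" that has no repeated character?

add j: [j] len 1
add m: [j, m] len 2
add l: [j, m, l] len 3
add w: [j, m, l, w] len 4
add w (repeat w, move left end past it): [w] len 1
add l: [w, l] len 2
add j: [w, l, j] len 3
add c: [w, l, j, c] len 4
add w (repeat w, move left end past it): [l, j, c, w] len 4
add m: [l, j, c, w, m] len 5
add l (repeat l, move left end past it): [j, c, w, m, l] len 5
add w (repeat w, move left end past it): [m, l, w] len 3
Longest all-distinct length: 5.

5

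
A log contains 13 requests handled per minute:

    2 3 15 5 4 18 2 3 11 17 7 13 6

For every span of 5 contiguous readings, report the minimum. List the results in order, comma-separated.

2, 3, 2, 2, 2, 2, 2, 3, 6

2 3 15 5 4 → min 2
3 15 5 4 18 → min 3
15 5 4 18 2 → min 2
5 4 18 2 3 → min 2
4 18 2 3 11 → min 2
18 2 3 11 17 → min 2
2 3 11 17 7 → min 2
3 11 17 7 13 → min 3
11 17 7 13 6 → min 6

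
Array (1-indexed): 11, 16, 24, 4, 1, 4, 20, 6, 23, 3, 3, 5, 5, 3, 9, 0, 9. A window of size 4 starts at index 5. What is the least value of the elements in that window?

Elements at indices 5..8: 1, 4, 20, 6
min(1, 4, 20, 6) = 1

1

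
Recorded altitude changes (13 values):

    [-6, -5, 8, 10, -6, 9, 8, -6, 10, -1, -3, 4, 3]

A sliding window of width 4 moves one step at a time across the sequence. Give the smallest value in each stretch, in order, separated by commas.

-6 -5 8 10 → min -6
-5 8 10 -6 → min -6
8 10 -6 9 → min -6
10 -6 9 8 → min -6
-6 9 8 -6 → min -6
9 8 -6 10 → min -6
8 -6 10 -1 → min -6
-6 10 -1 -3 → min -6
10 -1 -3 4 → min -3
-1 -3 4 3 → min -3

-6, -6, -6, -6, -6, -6, -6, -6, -3, -3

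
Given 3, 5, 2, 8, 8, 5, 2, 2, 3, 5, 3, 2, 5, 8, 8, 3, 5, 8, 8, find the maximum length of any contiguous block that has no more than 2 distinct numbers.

[3] 1 distinct, len 1
[3, 5] 2 distinct, len 2
[5, 2] 2 distinct, len 2
[2, 8] 2 distinct, len 2
[2, 8, 8] 2 distinct, len 3
[8, 8, 5] 2 distinct, len 3
[5, 2] 2 distinct, len 2
[5, 2, 2] 2 distinct, len 3
[2, 2, 3] 2 distinct, len 3
[3, 5] 2 distinct, len 2
[3, 5, 3] 2 distinct, len 3
[3, 2] 2 distinct, len 2
[2, 5] 2 distinct, len 2
[5, 8] 2 distinct, len 2
[5, 8, 8] 2 distinct, len 3
[8, 8, 3] 2 distinct, len 3
[3, 5] 2 distinct, len 2
[5, 8] 2 distinct, len 2
[5, 8, 8] 2 distinct, len 3
Longest length with ≤2 distinct: 3.

3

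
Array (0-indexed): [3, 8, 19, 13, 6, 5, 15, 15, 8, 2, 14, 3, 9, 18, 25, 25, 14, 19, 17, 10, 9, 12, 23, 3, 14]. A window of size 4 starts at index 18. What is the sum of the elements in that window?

Elements at indices 18..21: 17, 10, 9, 12
sum(17, 10, 9, 12) = 48

48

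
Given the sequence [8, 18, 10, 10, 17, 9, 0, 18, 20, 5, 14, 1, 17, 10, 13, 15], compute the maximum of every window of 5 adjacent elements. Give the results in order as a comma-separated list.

18, 18, 17, 18, 20, 20, 20, 20, 20, 17, 17, 17

8 18 10 10 17 → max 18
18 10 10 17 9 → max 18
10 10 17 9 0 → max 17
10 17 9 0 18 → max 18
17 9 0 18 20 → max 20
9 0 18 20 5 → max 20
0 18 20 5 14 → max 20
18 20 5 14 1 → max 20
20 5 14 1 17 → max 20
5 14 1 17 10 → max 17
14 1 17 10 13 → max 17
1 17 10 13 15 → max 17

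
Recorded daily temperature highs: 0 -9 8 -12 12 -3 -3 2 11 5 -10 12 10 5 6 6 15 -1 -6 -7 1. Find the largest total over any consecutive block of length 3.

27

(0, -9, 8) → sum -1
(-9, 8, -12) → sum -13
(8, -12, 12) → sum 8
(-12, 12, -3) → sum -3
(12, -3, -3) → sum 6
(-3, -3, 2) → sum -4
(-3, 2, 11) → sum 10
(2, 11, 5) → sum 18
(11, 5, -10) → sum 6
(5, -10, 12) → sum 7
(-10, 12, 10) → sum 12
(12, 10, 5) → sum 27
(10, 5, 6) → sum 21
(5, 6, 6) → sum 17
(6, 6, 15) → sum 27
(6, 15, -1) → sum 20
(15, -1, -6) → sum 8
(-1, -6, -7) → sum -14
(-6, -7, 1) → sum -12
Largest of these is 27.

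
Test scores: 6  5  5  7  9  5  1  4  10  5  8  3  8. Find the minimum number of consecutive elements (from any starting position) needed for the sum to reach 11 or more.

add 6: running sum 6 < 11
add 5: shortest ending here [6, 5] sum 11, len 2
add 5: shortest ending here [6, 5, 5] sum 16, len 3
add 7: shortest ending here [5, 7] sum 12, len 2
add 9: shortest ending here [7, 9] sum 16, len 2
add 5: shortest ending here [9, 5] sum 14, len 2
add 1: shortest ending here [9, 5, 1] sum 15, len 3
add 4: shortest ending here [9, 5, 1, 4] sum 19, len 4
add 10: shortest ending here [4, 10] sum 14, len 2
add 5: shortest ending here [10, 5] sum 15, len 2
add 8: shortest ending here [5, 8] sum 13, len 2
add 3: shortest ending here [8, 3] sum 11, len 2
add 8: shortest ending here [3, 8] sum 11, len 2
Shortest qualifying length: 2.

2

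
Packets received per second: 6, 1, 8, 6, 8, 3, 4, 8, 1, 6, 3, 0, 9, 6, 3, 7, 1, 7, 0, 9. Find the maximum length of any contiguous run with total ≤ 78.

16

[6] sum 6 len 1
[6, 1] sum 7 len 2
[6, 1, 8] sum 15 len 3
[6, 1, 8, 6] sum 21 len 4
[6, 1, 8, 6, 8] sum 29 len 5
[6, 1, 8, 6, 8, 3] sum 32 len 6
[6, 1, 8, 6, 8, 3, 4] sum 36 len 7
[6, 1, 8, 6, 8, 3, 4, 8] sum 44 len 8
[6, 1, 8, 6, 8, 3, 4, 8, 1] sum 45 len 9
[6, 1, 8, 6, 8, 3, 4, 8, 1, 6] sum 51 len 10
[6, 1, 8, 6, 8, 3, 4, 8, 1, 6, 3] sum 54 len 11
[6, 1, 8, 6, 8, 3, 4, 8, 1, 6, 3, 0] sum 54 len 12
[6, 1, 8, 6, 8, 3, 4, 8, 1, 6, 3, 0, 9] sum 63 len 13
[6, 1, 8, 6, 8, 3, 4, 8, 1, 6, 3, 0, 9, 6] sum 69 len 14
[6, 1, 8, 6, 8, 3, 4, 8, 1, 6, 3, 0, 9, 6, 3] sum 72 len 15
[1, 8, 6, 8, 3, 4, 8, 1, 6, 3, 0, 9, 6, 3, 7] sum 73 len 15
[1, 8, 6, 8, 3, 4, 8, 1, 6, 3, 0, 9, 6, 3, 7, 1] sum 74 len 16
[6, 8, 3, 4, 8, 1, 6, 3, 0, 9, 6, 3, 7, 1, 7] sum 72 len 15
[6, 8, 3, 4, 8, 1, 6, 3, 0, 9, 6, 3, 7, 1, 7, 0] sum 72 len 16
[8, 3, 4, 8, 1, 6, 3, 0, 9, 6, 3, 7, 1, 7, 0, 9] sum 75 len 16
Longest length seen: 16.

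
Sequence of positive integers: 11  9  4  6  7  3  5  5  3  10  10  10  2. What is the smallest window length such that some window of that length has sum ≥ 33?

add 11: running sum 11 < 33
add 9: running sum 20 < 33
add 4: running sum 24 < 33
add 6: running sum 30 < 33
add 7: shortest ending here [11, 9, 4, 6, 7] sum 37, len 5
add 3: shortest ending here [11, 9, 4, 6, 7, 3] sum 40, len 6
add 5: shortest ending here [9, 4, 6, 7, 3, 5] sum 34, len 6
add 5: shortest ending here [9, 4, 6, 7, 3, 5, 5] sum 39, len 7
add 3: shortest ending here [4, 6, 7, 3, 5, 5, 3] sum 33, len 7
add 10: shortest ending here [7, 3, 5, 5, 3, 10] sum 33, len 6
add 10: shortest ending here [5, 5, 3, 10, 10] sum 33, len 5
add 10: shortest ending here [3, 10, 10, 10] sum 33, len 4
add 2: shortest ending here [3, 10, 10, 10, 2] sum 35, len 5
Shortest qualifying length: 4.

4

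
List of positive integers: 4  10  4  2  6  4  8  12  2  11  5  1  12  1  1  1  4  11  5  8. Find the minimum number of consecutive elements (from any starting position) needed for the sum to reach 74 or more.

12

add 4: running sum 4 < 74
add 10: running sum 14 < 74
add 4: running sum 18 < 74
add 2: running sum 20 < 74
add 6: running sum 26 < 74
add 4: running sum 30 < 74
add 8: running sum 38 < 74
add 12: running sum 50 < 74
add 2: running sum 52 < 74
add 11: running sum 63 < 74
add 5: running sum 68 < 74
add 1: running sum 69 < 74
end 12: [10, 4, 2, 6, 4, 8, 12, 2, 11, 5, 1, 12] sum 77, len 12
end 13: [10, 4, 2, 6, 4, 8, 12, 2, 11, 5, 1, 12, 1] sum 78, len 13
end 14: [10, 4, 2, 6, 4, 8, 12, 2, 11, 5, 1, 12, 1, 1] sum 79, len 14
end 15: [10, 4, 2, 6, 4, 8, 12, 2, 11, 5, 1, 12, 1, 1, 1] sum 80, len 15
end 16: [4, 2, 6, 4, 8, 12, 2, 11, 5, 1, 12, 1, 1, 1, 4] sum 74, len 15
end 17: [6, 4, 8, 12, 2, 11, 5, 1, 12, 1, 1, 1, 4, 11] sum 79, len 14
end 18: [8, 12, 2, 11, 5, 1, 12, 1, 1, 1, 4, 11, 5] sum 74, len 13
end 19: [12, 2, 11, 5, 1, 12, 1, 1, 1, 4, 11, 5, 8] sum 74, len 13
Shortest qualifying length: 12.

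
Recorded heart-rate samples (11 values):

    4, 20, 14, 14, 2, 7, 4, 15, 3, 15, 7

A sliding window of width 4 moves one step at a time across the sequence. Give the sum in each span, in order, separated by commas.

[4, 20, 14, 14] → sum 52
[20, 14, 14, 2] → sum 50
[14, 14, 2, 7] → sum 37
[14, 2, 7, 4] → sum 27
[2, 7, 4, 15] → sum 28
[7, 4, 15, 3] → sum 29
[4, 15, 3, 15] → sum 37
[15, 3, 15, 7] → sum 40

52, 50, 37, 27, 28, 29, 37, 40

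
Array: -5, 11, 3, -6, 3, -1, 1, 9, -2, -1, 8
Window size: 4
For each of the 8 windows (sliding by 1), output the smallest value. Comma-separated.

(-5, 11, 3, -6) → min -6
(11, 3, -6, 3) → min -6
(3, -6, 3, -1) → min -6
(-6, 3, -1, 1) → min -6
(3, -1, 1, 9) → min -1
(-1, 1, 9, -2) → min -2
(1, 9, -2, -1) → min -2
(9, -2, -1, 8) → min -2

-6, -6, -6, -6, -1, -2, -2, -2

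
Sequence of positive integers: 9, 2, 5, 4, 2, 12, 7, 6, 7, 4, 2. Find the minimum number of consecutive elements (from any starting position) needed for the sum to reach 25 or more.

3

add 9: running sum 9 < 25
add 2: running sum 11 < 25
add 5: running sum 16 < 25
add 4: running sum 20 < 25
add 2: running sum 22 < 25
add 12: shortest ending here [2, 5, 4, 2, 12] sum 25, len 5
add 7: shortest ending here [4, 2, 12, 7] sum 25, len 4
add 6: shortest ending here [12, 7, 6] sum 25, len 3
add 7: shortest ending here [12, 7, 6, 7] sum 32, len 4
add 4: shortest ending here [12, 7, 6, 7, 4] sum 36, len 5
add 2: shortest ending here [7, 6, 7, 4, 2] sum 26, len 5
Shortest qualifying length: 3.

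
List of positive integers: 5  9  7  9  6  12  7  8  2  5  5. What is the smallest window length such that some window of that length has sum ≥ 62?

add 5: running sum 5 < 62
add 9: running sum 14 < 62
add 7: running sum 21 < 62
add 9: running sum 30 < 62
add 6: running sum 36 < 62
add 12: running sum 48 < 62
add 7: running sum 55 < 62
add 8: shortest ending here [5, 9, 7, 9, 6, 12, 7, 8] sum 63, len 8
add 2: shortest ending here [5, 9, 7, 9, 6, 12, 7, 8, 2] sum 65, len 9
add 5: shortest ending here [9, 7, 9, 6, 12, 7, 8, 2, 5] sum 65, len 9
add 5: shortest ending here [9, 7, 9, 6, 12, 7, 8, 2, 5, 5] sum 70, len 10
Shortest qualifying length: 8.

8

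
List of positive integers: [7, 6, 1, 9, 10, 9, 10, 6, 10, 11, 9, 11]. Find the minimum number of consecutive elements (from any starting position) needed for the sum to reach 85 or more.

add 7: running sum 7 < 85
add 6: running sum 13 < 85
add 1: running sum 14 < 85
add 9: running sum 23 < 85
add 10: running sum 33 < 85
add 9: running sum 42 < 85
add 10: running sum 52 < 85
add 6: running sum 58 < 85
add 10: running sum 68 < 85
add 11: running sum 79 < 85
end 10: [7, 6, 1, 9, 10, 9, 10, 6, 10, 11, 9] sum 88, len 11
end 11: [9, 10, 9, 10, 6, 10, 11, 9, 11] sum 85, len 9
Shortest qualifying length: 9.

9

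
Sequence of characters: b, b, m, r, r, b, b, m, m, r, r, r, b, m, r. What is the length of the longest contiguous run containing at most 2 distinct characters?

Extend right; when distinct count exceeds 2, shrink from the left:
add b: window [b] (1 distinct), len 1
add b: window [b, b] (1 distinct), len 2
add m: window [b, b, m] (2 distinct), len 3
add r: window [m, r] (2 distinct), len 2
add r: window [m, r, r] (2 distinct), len 3
add b: window [r, r, b] (2 distinct), len 3
add b: window [r, r, b, b] (2 distinct), len 4
add m: window [b, b, m] (2 distinct), len 3
add m: window [b, b, m, m] (2 distinct), len 4
add r: window [m, m, r] (2 distinct), len 3
add r: window [m, m, r, r] (2 distinct), len 4
add r: window [m, m, r, r, r] (2 distinct), len 5
add b: window [r, r, r, b] (2 distinct), len 4
add m: window [b, m] (2 distinct), len 2
add r: window [m, r] (2 distinct), len 2
Longest length with ≤2 distinct: 5.

5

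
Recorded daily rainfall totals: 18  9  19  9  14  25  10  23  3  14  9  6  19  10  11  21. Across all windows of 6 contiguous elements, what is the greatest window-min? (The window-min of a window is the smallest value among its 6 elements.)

9

Window mins for each of the 11 positions:
(18, 9, 19, 9, 14, 25) → min 9
(9, 19, 9, 14, 25, 10) → min 9
(19, 9, 14, 25, 10, 23) → min 9
(9, 14, 25, 10, 23, 3) → min 3
(14, 25, 10, 23, 3, 14) → min 3
(25, 10, 23, 3, 14, 9) → min 3
(10, 23, 3, 14, 9, 6) → min 3
(23, 3, 14, 9, 6, 19) → min 3
(3, 14, 9, 6, 19, 10) → min 3
(14, 9, 6, 19, 10, 11) → min 6
(9, 6, 19, 10, 11, 21) → min 6
Greatest of these is 9.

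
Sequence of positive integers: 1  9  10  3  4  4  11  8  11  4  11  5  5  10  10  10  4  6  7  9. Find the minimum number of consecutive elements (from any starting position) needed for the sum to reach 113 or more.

add 1: running sum 1 < 113
add 9: running sum 10 < 113
add 10: running sum 20 < 113
add 3: running sum 23 < 113
add 4: running sum 27 < 113
add 4: running sum 31 < 113
add 11: running sum 42 < 113
add 8: running sum 50 < 113
add 11: running sum 61 < 113
add 4: running sum 65 < 113
add 11: running sum 76 < 113
add 5: running sum 81 < 113
add 5: running sum 86 < 113
add 10: running sum 96 < 113
add 10: running sum 106 < 113
end 15: [9, 10, 3, 4, 4, 11, 8, 11, 4, 11, 5, 5, 10, 10, 10] sum 115, len 15
end 16: [9, 10, 3, 4, 4, 11, 8, 11, 4, 11, 5, 5, 10, 10, 10, 4] sum 119, len 16
end 17: [10, 3, 4, 4, 11, 8, 11, 4, 11, 5, 5, 10, 10, 10, 4, 6] sum 116, len 16
end 18: [3, 4, 4, 11, 8, 11, 4, 11, 5, 5, 10, 10, 10, 4, 6, 7] sum 113, len 16
end 19: [4, 11, 8, 11, 4, 11, 5, 5, 10, 10, 10, 4, 6, 7, 9] sum 115, len 15
Shortest qualifying length: 15.

15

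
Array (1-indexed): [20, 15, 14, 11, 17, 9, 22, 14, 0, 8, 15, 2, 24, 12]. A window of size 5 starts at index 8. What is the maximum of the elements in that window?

15

Elements at indices 8..12: 14, 0, 8, 15, 2
max(14, 0, 8, 15, 2) = 15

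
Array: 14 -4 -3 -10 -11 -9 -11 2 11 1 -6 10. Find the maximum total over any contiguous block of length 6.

7

(14, -4, -3, -10, -11, -9) → sum -23
(-4, -3, -10, -11, -9, -11) → sum -48
(-3, -10, -11, -9, -11, 2) → sum -42
(-10, -11, -9, -11, 2, 11) → sum -28
(-11, -9, -11, 2, 11, 1) → sum -17
(-9, -11, 2, 11, 1, -6) → sum -12
(-11, 2, 11, 1, -6, 10) → sum 7
Maximum of these is 7.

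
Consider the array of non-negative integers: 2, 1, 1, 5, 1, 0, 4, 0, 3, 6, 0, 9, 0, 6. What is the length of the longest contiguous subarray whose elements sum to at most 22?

Extend to the right; shrink from the left whenever the sum exceeds 22:
→ 2: sum 2, len 1
→ 1: sum 3, len 2
→ 1: sum 4, len 3
→ 5: sum 9, len 4
→ 1: sum 10, len 5
→ 0: sum 10, len 6
→ 4: sum 14, len 7
→ 0: sum 14, len 8
→ 3: sum 17, len 9
→ 6 (dropped 2): sum 21, len 9
→ 0: sum 21, len 10
→ 9 (dropped 1, 1, 5, 1): sum 22, len 7
→ 0: sum 22, len 8
→ 6 (dropped 0, 4, 0, 3): sum 21, len 5
Longest length seen: 10.

10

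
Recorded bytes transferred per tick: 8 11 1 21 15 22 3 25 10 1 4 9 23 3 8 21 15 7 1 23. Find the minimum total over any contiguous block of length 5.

[8, 11, 1, 21, 15] → sum 56
[11, 1, 21, 15, 22] → sum 70
[1, 21, 15, 22, 3] → sum 62
[21, 15, 22, 3, 25] → sum 86
[15, 22, 3, 25, 10] → sum 75
[22, 3, 25, 10, 1] → sum 61
[3, 25, 10, 1, 4] → sum 43
[25, 10, 1, 4, 9] → sum 49
[10, 1, 4, 9, 23] → sum 47
[1, 4, 9, 23, 3] → sum 40
[4, 9, 23, 3, 8] → sum 47
[9, 23, 3, 8, 21] → sum 64
[23, 3, 8, 21, 15] → sum 70
[3, 8, 21, 15, 7] → sum 54
[8, 21, 15, 7, 1] → sum 52
[21, 15, 7, 1, 23] → sum 67
Minimum of these is 40.

40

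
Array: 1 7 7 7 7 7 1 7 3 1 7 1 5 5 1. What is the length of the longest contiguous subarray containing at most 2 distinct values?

add 1: window [1] (1 distinct), len 1
add 7: window [1, 7] (2 distinct), len 2
add 7: window [1, 7, 7] (2 distinct), len 3
add 7: window [1, 7, 7, 7] (2 distinct), len 4
add 7: window [1, 7, 7, 7, 7] (2 distinct), len 5
add 7: window [1, 7, 7, 7, 7, 7] (2 distinct), len 6
add 1: window [1, 7, 7, 7, 7, 7, 1] (2 distinct), len 7
add 7: window [1, 7, 7, 7, 7, 7, 1, 7] (2 distinct), len 8
add 3: window [7, 3] (2 distinct), len 2
add 1: window [3, 1] (2 distinct), len 2
add 7: window [1, 7] (2 distinct), len 2
add 1: window [1, 7, 1] (2 distinct), len 3
add 5: window [1, 5] (2 distinct), len 2
add 5: window [1, 5, 5] (2 distinct), len 3
add 1: window [1, 5, 5, 1] (2 distinct), len 4
Longest length with ≤2 distinct: 8.

8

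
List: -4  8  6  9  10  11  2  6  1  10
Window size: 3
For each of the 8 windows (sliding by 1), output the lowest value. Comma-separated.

-4, 6, 6, 9, 2, 2, 1, 1

-4 8 6 → min -4
8 6 9 → min 6
6 9 10 → min 6
9 10 11 → min 9
10 11 2 → min 2
11 2 6 → min 2
2 6 1 → min 1
6 1 10 → min 1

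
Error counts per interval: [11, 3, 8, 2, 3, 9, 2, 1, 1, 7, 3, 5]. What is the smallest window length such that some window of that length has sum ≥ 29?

6

add 11: running sum 11 < 29
add 3: running sum 14 < 29
add 8: running sum 22 < 29
add 2: running sum 24 < 29
add 3: running sum 27 < 29
add 9: shortest ending here [11, 3, 8, 2, 3, 9] sum 36, len 6
add 2: shortest ending here [11, 3, 8, 2, 3, 9, 2] sum 38, len 7
add 1: shortest ending here [11, 3, 8, 2, 3, 9, 2, 1] sum 39, len 8
add 1: shortest ending here [3, 8, 2, 3, 9, 2, 1, 1] sum 29, len 8
add 7: shortest ending here [8, 2, 3, 9, 2, 1, 1, 7] sum 33, len 8
add 3: shortest ending here [8, 2, 3, 9, 2, 1, 1, 7, 3] sum 36, len 9
add 5: shortest ending here [3, 9, 2, 1, 1, 7, 3, 5] sum 31, len 8
Shortest qualifying length: 6.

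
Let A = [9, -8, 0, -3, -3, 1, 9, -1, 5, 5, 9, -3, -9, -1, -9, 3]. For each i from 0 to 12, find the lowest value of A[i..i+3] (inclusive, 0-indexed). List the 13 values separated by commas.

(9, -8, 0, -3) → min -8
(-8, 0, -3, -3) → min -8
(0, -3, -3, 1) → min -3
(-3, -3, 1, 9) → min -3
(-3, 1, 9, -1) → min -3
(1, 9, -1, 5) → min -1
(9, -1, 5, 5) → min -1
(-1, 5, 5, 9) → min -1
(5, 5, 9, -3) → min -3
(5, 9, -3, -9) → min -9
(9, -3, -9, -1) → min -9
(-3, -9, -1, -9) → min -9
(-9, -1, -9, 3) → min -9

-8, -8, -3, -3, -3, -1, -1, -1, -3, -9, -9, -9, -9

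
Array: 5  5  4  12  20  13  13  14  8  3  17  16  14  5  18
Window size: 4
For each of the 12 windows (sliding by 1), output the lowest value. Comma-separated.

4, 4, 4, 12, 13, 8, 3, 3, 3, 3, 5, 5

Sliding a size-4 window across the 15 values:
5 5 4 12 → min 4
5 4 12 20 → min 4
4 12 20 13 → min 4
12 20 13 13 → min 12
20 13 13 14 → min 13
13 13 14 8 → min 8
13 14 8 3 → min 3
14 8 3 17 → min 3
8 3 17 16 → min 3
3 17 16 14 → min 3
17 16 14 5 → min 5
16 14 5 18 → min 5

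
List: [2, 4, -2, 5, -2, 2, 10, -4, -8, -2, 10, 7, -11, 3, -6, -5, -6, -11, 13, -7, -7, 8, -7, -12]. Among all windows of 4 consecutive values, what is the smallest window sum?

Each size-4 window and its sum:
[2, 4, -2, 5] → sum 9
[4, -2, 5, -2] → sum 5
[-2, 5, -2, 2] → sum 3
[5, -2, 2, 10] → sum 15
[-2, 2, 10, -4] → sum 6
[2, 10, -4, -8] → sum 0
[10, -4, -8, -2] → sum -4
[-4, -8, -2, 10] → sum -4
[-8, -2, 10, 7] → sum 7
[-2, 10, 7, -11] → sum 4
[10, 7, -11, 3] → sum 9
[7, -11, 3, -6] → sum -7
[-11, 3, -6, -5] → sum -19
[3, -6, -5, -6] → sum -14
[-6, -5, -6, -11] → sum -28
[-5, -6, -11, 13] → sum -9
[-6, -11, 13, -7] → sum -11
[-11, 13, -7, -7] → sum -12
[13, -7, -7, 8] → sum 7
[-7, -7, 8, -7] → sum -13
[-7, 8, -7, -12] → sum -18
Smallest of these is -28.

-28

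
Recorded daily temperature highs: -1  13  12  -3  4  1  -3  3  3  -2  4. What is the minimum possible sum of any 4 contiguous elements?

Window sums for each of the 8 positions:
-1 13 12 -3 → sum 21
13 12 -3 4 → sum 26
12 -3 4 1 → sum 14
-3 4 1 -3 → sum -1
4 1 -3 3 → sum 5
1 -3 3 3 → sum 4
-3 3 3 -2 → sum 1
3 3 -2 4 → sum 8
Minimum of these is -1.

-1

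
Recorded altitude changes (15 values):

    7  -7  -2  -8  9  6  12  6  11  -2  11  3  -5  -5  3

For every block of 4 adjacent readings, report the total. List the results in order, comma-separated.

-10, -8, 5, 19, 33, 35, 27, 26, 23, 7, 4, -4

Sliding a size-4 window across the 15 values:
7 -7 -2 -8 → sum -10
-7 -2 -8 9 → sum -8
-2 -8 9 6 → sum 5
-8 9 6 12 → sum 19
9 6 12 6 → sum 33
6 12 6 11 → sum 35
12 6 11 -2 → sum 27
6 11 -2 11 → sum 26
11 -2 11 3 → sum 23
-2 11 3 -5 → sum 7
11 3 -5 -5 → sum 4
3 -5 -5 3 → sum -4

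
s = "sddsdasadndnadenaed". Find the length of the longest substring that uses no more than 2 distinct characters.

add s: window [s] (1 distinct), len 1
add d: window [s, d] (2 distinct), len 2
add d: window [s, d, d] (2 distinct), len 3
add s: window [s, d, d, s] (2 distinct), len 4
add d: window [s, d, d, s, d] (2 distinct), len 5
add a: window [d, a] (2 distinct), len 2
add s: window [a, s] (2 distinct), len 2
add a: window [a, s, a] (2 distinct), len 3
add d: window [a, d] (2 distinct), len 2
add n: window [d, n] (2 distinct), len 2
add d: window [d, n, d] (2 distinct), len 3
add n: window [d, n, d, n] (2 distinct), len 4
add a: window [n, a] (2 distinct), len 2
add d: window [a, d] (2 distinct), len 2
add e: window [d, e] (2 distinct), len 2
add n: window [e, n] (2 distinct), len 2
add a: window [n, a] (2 distinct), len 2
add e: window [a, e] (2 distinct), len 2
add d: window [e, d] (2 distinct), len 2
Longest length with ≤2 distinct: 5.

5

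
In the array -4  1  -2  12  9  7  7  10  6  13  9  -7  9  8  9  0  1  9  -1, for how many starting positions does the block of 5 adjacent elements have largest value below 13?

10

-4 1 -2 12 9 → max 12  < 13 ✓
1 -2 12 9 7 → max 12  < 13 ✓
-2 12 9 7 7 → max 12  < 13 ✓
12 9 7 7 10 → max 12  < 13 ✓
9 7 7 10 6 → max 10  < 13 ✓
7 7 10 6 13 → max 13
7 10 6 13 9 → max 13
10 6 13 9 -7 → max 13
6 13 9 -7 9 → max 13
13 9 -7 9 8 → max 13
9 -7 9 8 9 → max 9  < 13 ✓
-7 9 8 9 0 → max 9  < 13 ✓
9 8 9 0 1 → max 9  < 13 ✓
8 9 0 1 9 → max 9  < 13 ✓
9 0 1 9 -1 → max 9  < 13 ✓
10 windows satisfy the condition.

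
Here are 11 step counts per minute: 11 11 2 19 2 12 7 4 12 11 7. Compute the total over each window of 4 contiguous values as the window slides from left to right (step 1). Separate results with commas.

11 11 2 19 → sum 43
11 2 19 2 → sum 34
2 19 2 12 → sum 35
19 2 12 7 → sum 40
2 12 7 4 → sum 25
12 7 4 12 → sum 35
7 4 12 11 → sum 34
4 12 11 7 → sum 34

43, 34, 35, 40, 25, 35, 34, 34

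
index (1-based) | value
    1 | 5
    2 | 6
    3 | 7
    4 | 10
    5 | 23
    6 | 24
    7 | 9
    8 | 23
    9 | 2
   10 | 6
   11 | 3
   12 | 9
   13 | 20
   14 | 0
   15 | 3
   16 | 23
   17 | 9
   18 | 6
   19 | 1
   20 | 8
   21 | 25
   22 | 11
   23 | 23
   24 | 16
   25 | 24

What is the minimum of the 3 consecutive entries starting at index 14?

0

Elements at indices 14..16: 0, 3, 23
min(0, 3, 23) = 0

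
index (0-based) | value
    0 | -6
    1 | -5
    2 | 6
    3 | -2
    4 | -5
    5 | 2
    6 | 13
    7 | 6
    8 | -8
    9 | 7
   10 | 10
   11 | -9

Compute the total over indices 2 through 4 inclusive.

-1

Elements at indices 2..4: 6, -2, -5
sum(6, -2, -5) = -1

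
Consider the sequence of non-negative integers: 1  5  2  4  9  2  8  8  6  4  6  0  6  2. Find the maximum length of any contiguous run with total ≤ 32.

[1] sum 1 len 1
[1, 5] sum 6 len 2
[1, 5, 2] sum 8 len 3
[1, 5, 2, 4] sum 12 len 4
[1, 5, 2, 4, 9] sum 21 len 5
[1, 5, 2, 4, 9, 2] sum 23 len 6
[1, 5, 2, 4, 9, 2, 8] sum 31 len 7
[4, 9, 2, 8, 8] sum 31 len 5
[2, 8, 8, 6] sum 24 len 4
[2, 8, 8, 6, 4] sum 28 len 5
[8, 8, 6, 4, 6] sum 32 len 5
[8, 8, 6, 4, 6, 0] sum 32 len 6
[8, 6, 4, 6, 0, 6] sum 30 len 6
[8, 6, 4, 6, 0, 6, 2] sum 32 len 7
Longest length seen: 7.

7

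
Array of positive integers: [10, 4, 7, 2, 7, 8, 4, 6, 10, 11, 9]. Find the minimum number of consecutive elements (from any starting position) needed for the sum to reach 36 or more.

add 10: running sum 10 < 36
add 4: running sum 14 < 36
add 7: running sum 21 < 36
add 2: running sum 23 < 36
add 7: running sum 30 < 36
add 8: shortest ending here [10, 4, 7, 2, 7, 8] sum 38, len 6
add 4: shortest ending here [10, 4, 7, 2, 7, 8, 4] sum 42, len 7
add 6: shortest ending here [4, 7, 2, 7, 8, 4, 6] sum 38, len 7
add 10: shortest ending here [2, 7, 8, 4, 6, 10] sum 37, len 6
add 11: shortest ending here [8, 4, 6, 10, 11] sum 39, len 5
add 9: shortest ending here [6, 10, 11, 9] sum 36, len 4
Shortest qualifying length: 4.

4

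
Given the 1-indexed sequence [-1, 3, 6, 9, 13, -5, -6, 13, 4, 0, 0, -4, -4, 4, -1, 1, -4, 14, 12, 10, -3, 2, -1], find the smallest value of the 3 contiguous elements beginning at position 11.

-4

Elements at indices 11..13: 0, -4, -4
min(0, -4, -4) = -4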